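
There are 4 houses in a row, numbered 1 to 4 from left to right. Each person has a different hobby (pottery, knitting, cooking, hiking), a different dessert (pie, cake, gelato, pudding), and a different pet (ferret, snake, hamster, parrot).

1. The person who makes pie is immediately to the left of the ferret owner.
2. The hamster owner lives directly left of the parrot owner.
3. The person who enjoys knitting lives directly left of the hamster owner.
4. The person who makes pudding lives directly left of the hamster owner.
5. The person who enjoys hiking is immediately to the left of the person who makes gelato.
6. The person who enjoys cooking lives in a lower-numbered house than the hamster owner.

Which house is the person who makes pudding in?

2

House 4's hobby must be pottery (nothing else left).
So house 1 gets snake for pet.
That leaves hiking as the hobby for house 3.
By clue 5, the person who makes gelato is in house 4.
The person who enjoys cooking is narrowed to house 1 or 2; consider each.
Placing it in house 2 leads to a contradiction, so it's in house 1.
That leaves knitting as the hobby for house 2.
Clue 3: the hamster owner is in house 3.
By clue 4, the person who makes pudding is in house 2.
The only pet still possible for house 2 is ferret.
House 4's pet must be parrot (nothing else left).
Clue 1 places the person who makes pie in house 1.
House 3 dessert: only cake fits.
So: house 1 = cooking/pie/snake, house 2 = knitting/pudding/ferret, house 3 = hiking/cake/hamster, house 4 = pottery/gelato/parrot.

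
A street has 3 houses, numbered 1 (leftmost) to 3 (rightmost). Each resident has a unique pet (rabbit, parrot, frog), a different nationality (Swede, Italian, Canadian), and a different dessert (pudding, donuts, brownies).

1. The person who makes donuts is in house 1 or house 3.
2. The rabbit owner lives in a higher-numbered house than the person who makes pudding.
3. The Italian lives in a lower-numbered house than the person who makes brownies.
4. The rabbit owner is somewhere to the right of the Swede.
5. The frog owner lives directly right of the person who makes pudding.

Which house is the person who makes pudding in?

House 1's pet must be parrot (nothing else left).
So house 3 gets Canadian for nationality.
The frog owner is narrowed to house 2 or 3; consider each.
Placing it in house 3 leads to a contradiction, so it's in house 2.
From clue 5, the person who makes pudding must be in house 1.
The only pet still possible for house 3 is rabbit.
The only dessert still possible for house 2 is brownies.
The only dessert still possible for house 3 is donuts.
Clue 3: the Italian is in house 1.
That leaves Swede as the nationality for house 2.
So: house 1 = parrot/Italian/pudding, house 2 = frog/Swede/brownies, house 3 = rabbit/Canadian/donuts.

1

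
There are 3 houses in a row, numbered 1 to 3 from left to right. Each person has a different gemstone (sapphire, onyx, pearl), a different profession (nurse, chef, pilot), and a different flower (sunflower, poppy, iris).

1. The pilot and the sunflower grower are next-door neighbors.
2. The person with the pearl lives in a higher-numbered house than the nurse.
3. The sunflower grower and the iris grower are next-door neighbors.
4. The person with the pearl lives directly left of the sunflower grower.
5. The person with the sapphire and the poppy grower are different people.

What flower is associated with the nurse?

poppy

The person with the pearl is in house 2 (clue 4).
Clue 4: the sunflower grower is in house 3.
Clue 1: the pilot is in house 2.
From clue 2, the nurse must be in house 1.
Clue 3 places the iris grower in house 2.
The only profession still possible for house 3 is chef.
So house 1 gets poppy for flower.
From clue 5, the person with the sapphire must be in house 3.
The only gemstone still possible for house 1 is onyx.
So: house 1 = onyx/nurse/poppy, house 2 = pearl/pilot/iris, house 3 = sapphire/chef/sunflower.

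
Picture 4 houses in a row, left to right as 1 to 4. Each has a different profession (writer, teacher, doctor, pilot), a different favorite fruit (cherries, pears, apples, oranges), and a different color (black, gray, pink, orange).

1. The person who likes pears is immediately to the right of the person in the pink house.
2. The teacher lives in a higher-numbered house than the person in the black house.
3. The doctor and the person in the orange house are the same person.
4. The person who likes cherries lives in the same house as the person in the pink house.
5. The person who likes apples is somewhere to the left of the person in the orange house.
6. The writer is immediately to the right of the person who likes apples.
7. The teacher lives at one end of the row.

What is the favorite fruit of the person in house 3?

pears

The teacher is in house 4 (clue 7).
House 1 profession: only pilot fits.
So house 4 gets gray for color.
The doctor is narrowed to house 2 or 3; consider each.
Placing it in house 2 leads to a contradiction, so it's in house 3.
By clue 3, the person in the orange house is in house 3.
The only profession still possible for house 2 is writer.
Clue 6 places the person who likes apples in house 1.
So house 4 gets oranges for favorite fruit.
Clue 4: the person in the pink house is in house 2.
That leaves cherries as the favorite fruit for house 2.
That leaves pears as the favorite fruit for house 3.
That leaves black as the color for house 1.
So: house 1 = pilot/apples/black, house 2 = writer/cherries/pink, house 3 = doctor/pears/orange, house 4 = teacher/oranges/gray.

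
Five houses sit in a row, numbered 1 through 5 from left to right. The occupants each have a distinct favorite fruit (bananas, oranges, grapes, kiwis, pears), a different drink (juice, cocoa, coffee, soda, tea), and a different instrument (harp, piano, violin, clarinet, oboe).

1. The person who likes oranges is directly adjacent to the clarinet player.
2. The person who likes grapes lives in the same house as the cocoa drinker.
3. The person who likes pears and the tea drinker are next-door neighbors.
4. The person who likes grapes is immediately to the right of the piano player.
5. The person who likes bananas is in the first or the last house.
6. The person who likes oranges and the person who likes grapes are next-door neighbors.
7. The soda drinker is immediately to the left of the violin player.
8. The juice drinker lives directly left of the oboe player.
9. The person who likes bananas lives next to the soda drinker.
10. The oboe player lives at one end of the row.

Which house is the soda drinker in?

2

By clue 10, the oboe player is in house 5.
The soda drinker is in house 2 (clue 7).
By clue 7, the violin player is in house 3.
From clue 8, the juice drinker must be in house 4.
The person who likes bananas is in house 1 (clue 9).
From clue 6, the person who likes oranges must be in house 2.
Clue 6: the person who likes grapes is in house 3.
So house 4 gets pears for favorite fruit.
House 5 favorite fruit: only kiwis fits.
From clue 1, the clarinet player must be in house 1.
By clue 2, the cocoa drinker is in house 3.
Clue 4 places the piano player in house 2.
House 1's drink must be coffee (nothing else left).
That leaves tea as the drink for house 5.
The only instrument still possible for house 4 is harp.
So: house 1 = bananas/coffee/clarinet, house 2 = oranges/soda/piano, house 3 = grapes/cocoa/violin, house 4 = pears/juice/harp, house 5 = kiwis/tea/oboe.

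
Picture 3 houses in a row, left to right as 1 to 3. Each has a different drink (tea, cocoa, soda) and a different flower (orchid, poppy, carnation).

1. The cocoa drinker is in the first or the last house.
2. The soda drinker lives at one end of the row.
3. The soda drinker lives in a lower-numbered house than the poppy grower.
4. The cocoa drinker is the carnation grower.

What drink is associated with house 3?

cocoa

Clue 3: the soda drinker is in house 1.
House 2's drink must be tea (nothing else left).
House 3 drink: only cocoa fits.
Clue 4: the carnation grower is in house 3.
The only flower still possible for house 1 is orchid.
So house 2 gets poppy for flower.
So: house 1 = soda/orchid, house 2 = tea/poppy, house 3 = cocoa/carnation.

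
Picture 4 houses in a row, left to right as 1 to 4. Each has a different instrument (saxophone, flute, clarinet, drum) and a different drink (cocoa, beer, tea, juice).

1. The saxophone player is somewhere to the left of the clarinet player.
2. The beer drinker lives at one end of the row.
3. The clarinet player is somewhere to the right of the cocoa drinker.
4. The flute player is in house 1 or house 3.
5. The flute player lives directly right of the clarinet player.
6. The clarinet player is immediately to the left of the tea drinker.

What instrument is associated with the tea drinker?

flute

By clue 5, the flute player is in house 3.
Clue 5: the clarinet player is in house 2.
Clue 6 places the tea drinker in house 3.
House 4 instrument: only drum fits.
The cocoa drinker is in house 1 (clue 3).
That leaves saxophone as the instrument for house 1.
So house 2 gets juice for drink.
The only drink still possible for house 4 is beer.
So: house 1 = saxophone/cocoa, house 2 = clarinet/juice, house 3 = flute/tea, house 4 = drum/beer.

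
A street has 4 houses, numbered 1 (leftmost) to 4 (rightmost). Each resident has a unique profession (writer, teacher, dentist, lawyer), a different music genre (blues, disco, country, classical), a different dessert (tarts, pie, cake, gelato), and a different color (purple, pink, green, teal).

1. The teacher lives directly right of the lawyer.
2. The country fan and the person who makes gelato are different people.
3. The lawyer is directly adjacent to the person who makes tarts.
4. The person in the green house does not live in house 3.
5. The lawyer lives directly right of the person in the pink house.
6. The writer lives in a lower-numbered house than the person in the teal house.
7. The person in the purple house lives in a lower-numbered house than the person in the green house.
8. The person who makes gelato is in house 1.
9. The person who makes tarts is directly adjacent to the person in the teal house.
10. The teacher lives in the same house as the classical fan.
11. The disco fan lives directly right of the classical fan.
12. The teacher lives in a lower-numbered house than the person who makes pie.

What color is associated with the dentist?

green

By clue 8, the person who makes gelato is in house 1.
That leaves dentist as the profession for house 4.
From clue 1, the teacher must be in house 3.
Clue 1: the lawyer is in house 2.
Clue 3 places the person who makes tarts in house 3.
The person in the pink house is in house 1 (clue 5).
Clue 10 places the classical fan in house 3.
The disco fan is in house 4 (clue 11).
Clue 12 places the person who makes pie in house 4.
So house 1 gets writer for profession.
House 1 music genre: only blues fits.
The only music genre still possible for house 2 is country.
House 2 dessert: only cake fits.
House 3 color: only purple fits.
Clue 7 places the person in the green house in house 4.
That leaves teal as the color for house 2.
So: house 1 = writer/blues/gelato/pink, house 2 = lawyer/country/cake/teal, house 3 = teacher/classical/tarts/purple, house 4 = dentist/disco/pie/green.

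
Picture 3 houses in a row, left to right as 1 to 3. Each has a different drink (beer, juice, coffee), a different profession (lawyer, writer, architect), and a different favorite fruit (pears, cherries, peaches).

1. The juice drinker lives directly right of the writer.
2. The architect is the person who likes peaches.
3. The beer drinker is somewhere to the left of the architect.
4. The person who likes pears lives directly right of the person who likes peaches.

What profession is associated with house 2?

The architect is in house 2 (clue 2).
By clue 2, the person who likes peaches is in house 2.
From clue 3, the beer drinker must be in house 1.
Clue 4: the person who likes pears is in house 3.
House 3's profession must be lawyer (nothing else left).
House 1 favorite fruit: only cherries fits.
By clue 1, the juice drinker is in house 2.
House 3's drink must be coffee (nothing else left).
That leaves writer as the profession for house 1.
So: house 1 = beer/writer/cherries, house 2 = juice/architect/peaches, house 3 = coffee/lawyer/pears.

architect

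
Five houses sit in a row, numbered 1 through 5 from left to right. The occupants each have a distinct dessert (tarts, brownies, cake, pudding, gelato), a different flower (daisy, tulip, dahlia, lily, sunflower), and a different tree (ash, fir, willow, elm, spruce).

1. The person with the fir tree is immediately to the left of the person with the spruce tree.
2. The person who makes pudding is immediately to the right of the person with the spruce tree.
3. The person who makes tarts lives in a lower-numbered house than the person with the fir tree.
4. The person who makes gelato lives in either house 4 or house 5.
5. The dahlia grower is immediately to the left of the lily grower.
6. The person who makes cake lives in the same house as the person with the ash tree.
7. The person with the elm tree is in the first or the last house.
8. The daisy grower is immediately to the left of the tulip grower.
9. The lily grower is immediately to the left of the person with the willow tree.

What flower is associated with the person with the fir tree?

dahlia

The person who makes gelato is narrowed to house 4 or 5; consider each.
Placing it in house 5 leads to a contradiction, so it's in house 4.
Clue 2: the person with the spruce tree is in house 4.
The only dessert still possible for house 5 is pudding.
Clue 1: the person with the fir tree is in house 3.
House 1 tree: only elm fits.
That leaves ash as the tree for house 2.
So house 5 gets willow for tree.
By clue 6, the person who makes cake is in house 2.
From clue 9, the lily grower must be in house 4.
House 3's dessert must be brownies (nothing else left).
By clue 5, the dahlia grower is in house 3.
House 1's dessert must be tarts (nothing else left).
House 5's flower must be sunflower (nothing else left).
Clue 8: the daisy grower is in house 1.
The only flower still possible for house 2 is tulip.
So: house 1 = tarts/daisy/elm, house 2 = cake/tulip/ash, house 3 = brownies/dahlia/fir, house 4 = gelato/lily/spruce, house 5 = pudding/sunflower/willow.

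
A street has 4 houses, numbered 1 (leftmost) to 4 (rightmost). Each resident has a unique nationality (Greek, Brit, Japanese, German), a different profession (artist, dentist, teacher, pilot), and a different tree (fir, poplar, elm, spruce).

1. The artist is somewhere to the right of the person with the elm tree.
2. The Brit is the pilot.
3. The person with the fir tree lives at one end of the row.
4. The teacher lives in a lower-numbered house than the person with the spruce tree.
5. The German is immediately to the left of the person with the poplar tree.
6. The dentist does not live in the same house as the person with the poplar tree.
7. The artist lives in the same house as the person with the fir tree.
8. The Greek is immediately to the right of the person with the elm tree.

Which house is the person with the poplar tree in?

Clue 7: the artist is in house 4.
The person with the fir tree is in house 4 (clue 7).
The only tree still possible for house 1 is elm.
By clue 8, the Greek is in house 2.
That leaves German as the nationality for house 1.
The only nationality still possible for house 4 is Japanese.
Clue 2: the pilot is in house 3.
From clue 5, the person with the poplar tree must be in house 2.
The only nationality still possible for house 3 is Brit.
So house 2 gets teacher for profession.
House 3's tree must be spruce (nothing else left).
That leaves dentist as the profession for house 1.
So: house 1 = German/dentist/elm, house 2 = Greek/teacher/poplar, house 3 = Brit/pilot/spruce, house 4 = Japanese/artist/fir.

2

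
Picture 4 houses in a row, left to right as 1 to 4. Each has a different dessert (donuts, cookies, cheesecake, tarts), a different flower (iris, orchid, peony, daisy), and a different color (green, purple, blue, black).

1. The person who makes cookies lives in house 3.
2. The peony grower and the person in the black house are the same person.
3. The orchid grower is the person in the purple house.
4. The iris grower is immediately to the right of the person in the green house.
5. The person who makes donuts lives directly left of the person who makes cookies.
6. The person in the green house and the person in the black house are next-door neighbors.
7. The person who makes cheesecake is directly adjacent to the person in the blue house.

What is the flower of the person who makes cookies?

iris

From clue 1, the person who makes cookies must be in house 3.
Clue 5 places the person who makes donuts in house 2.
The person who makes cheesecake is narrowed to house 1 or 4; consider each.
Placing it in house 1 leads to a contradiction, so it's in house 4.
Clue 7 places the person in the blue house in house 3.
House 1 dessert: only tarts fits.
House 4 color: only purple fits.
By clue 3, the orchid grower is in house 4.
The iris grower is narrowed to house 2 or 3; consider each.
Placing it in house 2 leads to a contradiction, so it's in house 3.
From clue 4, the person in the green house must be in house 2.
Clue 6: the person in the black house is in house 1.
Clue 2: the peony grower is in house 1.
House 2's flower must be daisy (nothing else left).
So: house 1 = tarts/peony/black, house 2 = donuts/daisy/green, house 3 = cookies/iris/blue, house 4 = cheesecake/orchid/purple.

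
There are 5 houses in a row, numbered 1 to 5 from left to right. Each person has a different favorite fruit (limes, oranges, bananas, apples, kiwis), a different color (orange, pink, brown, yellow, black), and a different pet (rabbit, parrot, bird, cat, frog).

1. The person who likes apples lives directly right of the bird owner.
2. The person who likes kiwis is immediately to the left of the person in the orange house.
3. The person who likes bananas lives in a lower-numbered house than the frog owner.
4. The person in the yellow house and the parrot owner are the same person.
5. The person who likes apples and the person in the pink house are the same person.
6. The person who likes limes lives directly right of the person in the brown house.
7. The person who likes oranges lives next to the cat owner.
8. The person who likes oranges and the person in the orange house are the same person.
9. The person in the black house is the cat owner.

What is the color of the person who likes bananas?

brown

The person who likes apples is narrowed to house 2 or 3 or 4 or 5; consider each.
Placing it in house 2 and house 3 and house 4 leads to a contradiction, so it's in house 5.
The bird owner is in house 4 (clue 1).
The person in the pink house is in house 5 (clue 5).
The only color still possible for house 4 is orange.
Clue 2: the person who likes kiwis is in house 3.
Clue 8: the person who likes oranges is in house 4.
House 1's favorite fruit must be bananas (nothing else left).
The only favorite fruit still possible for house 2 is limes.
The person in the brown house is in house 1 (clue 6).
By clue 7, the cat owner is in house 3.
Clue 9: the person in the black house is in house 3.
House 2's color must be yellow (nothing else left).
The parrot owner is in house 2 (clue 4).
That leaves rabbit as the pet for house 1.
The only pet still possible for house 5 is frog.
So: house 1 = bananas/brown/rabbit, house 2 = limes/yellow/parrot, house 3 = kiwis/black/cat, house 4 = oranges/orange/bird, house 5 = apples/pink/frog.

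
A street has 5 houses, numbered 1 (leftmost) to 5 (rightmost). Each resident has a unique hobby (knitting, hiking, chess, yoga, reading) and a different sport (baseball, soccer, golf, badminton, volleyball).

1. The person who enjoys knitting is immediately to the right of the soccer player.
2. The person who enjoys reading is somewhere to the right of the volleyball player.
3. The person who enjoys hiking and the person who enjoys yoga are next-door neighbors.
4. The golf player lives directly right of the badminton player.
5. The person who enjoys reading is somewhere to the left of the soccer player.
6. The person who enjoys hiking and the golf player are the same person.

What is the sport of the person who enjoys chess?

The person who enjoys knitting is narrowed to house 4 or 5; consider each.
Placing it in house 4 leads to a contradiction, so it's in house 5.
The soccer player is in house 4 (clue 1).
So house 5 gets baseball for sport.
That leaves golf as the sport for house 3.
From clue 4, the badminton player must be in house 2.
From clue 6, the person who enjoys hiking must be in house 3.
So house 2 gets reading for hobby.
House 1 sport: only volleyball fits.
Clue 3 places the person who enjoys yoga in house 4.
The only hobby still possible for house 1 is chess.
So: house 1 = chess/volleyball, house 2 = reading/badminton, house 3 = hiking/golf, house 4 = yoga/soccer, house 5 = knitting/baseball.

volleyball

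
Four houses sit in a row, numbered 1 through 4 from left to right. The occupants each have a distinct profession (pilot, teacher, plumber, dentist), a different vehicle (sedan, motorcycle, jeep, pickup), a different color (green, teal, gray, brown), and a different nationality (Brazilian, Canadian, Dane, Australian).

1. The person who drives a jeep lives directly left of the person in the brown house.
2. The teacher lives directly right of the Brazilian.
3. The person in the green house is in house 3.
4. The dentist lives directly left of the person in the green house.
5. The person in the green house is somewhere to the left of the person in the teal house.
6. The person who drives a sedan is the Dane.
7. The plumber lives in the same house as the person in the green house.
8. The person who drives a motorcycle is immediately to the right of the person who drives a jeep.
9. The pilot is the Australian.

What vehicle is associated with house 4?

sedan

Clue 3: the person in the green house is in house 3.
From clue 4, the dentist must be in house 2.
The person in the teal house is in house 4 (clue 5).
By clue 7, the plumber is in house 3.
The only profession still possible for house 1 is pilot.
That leaves teacher as the profession for house 4.
The only color still possible for house 1 is gray.
House 2's color must be brown (nothing else left).
Clue 1 places the person who drives a jeep in house 1.
By clue 2, the Brazilian is in house 3.
By clue 8, the person who drives a motorcycle is in house 2.
By clue 9, the Australian is in house 1.
The person who drives a sedan is in house 4 (clue 6).
Clue 6 places the Dane in house 4.
That leaves pickup as the vehicle for house 3.
So house 2 gets Canadian for nationality.
So: house 1 = pilot/jeep/gray/Australian, house 2 = dentist/motorcycle/brown/Canadian, house 3 = plumber/pickup/green/Brazilian, house 4 = teacher/sedan/teal/Dane.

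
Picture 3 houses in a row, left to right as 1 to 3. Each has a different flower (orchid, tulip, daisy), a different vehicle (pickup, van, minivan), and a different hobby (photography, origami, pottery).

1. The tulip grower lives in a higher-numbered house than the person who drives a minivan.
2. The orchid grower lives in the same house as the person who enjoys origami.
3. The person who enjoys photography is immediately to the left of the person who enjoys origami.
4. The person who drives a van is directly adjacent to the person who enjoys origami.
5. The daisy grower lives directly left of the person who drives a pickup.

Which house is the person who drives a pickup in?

2

The only flower still possible for house 1 is daisy.
From clue 5, the person who drives a pickup must be in house 2.
House 1 vehicle: only minivan fits.
So house 3 gets van for vehicle.
The person who enjoys origami is in house 2 (clue 4).
House 3's hobby must be pottery (nothing else left).
The orchid grower is in house 2 (clue 2).
So house 3 gets tulip for flower.
House 1's hobby must be photography (nothing else left).
So: house 1 = daisy/minivan/photography, house 2 = orchid/pickup/origami, house 3 = tulip/van/pottery.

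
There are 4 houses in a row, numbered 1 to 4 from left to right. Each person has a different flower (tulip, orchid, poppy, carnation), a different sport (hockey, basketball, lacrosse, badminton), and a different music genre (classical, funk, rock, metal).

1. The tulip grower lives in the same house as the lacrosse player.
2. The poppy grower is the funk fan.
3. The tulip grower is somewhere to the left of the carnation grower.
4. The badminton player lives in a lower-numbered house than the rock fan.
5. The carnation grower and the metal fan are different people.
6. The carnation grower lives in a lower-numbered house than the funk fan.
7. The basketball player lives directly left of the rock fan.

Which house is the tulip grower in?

House 4 sport: only hockey fits.
The carnation grower is narrowed to house 2 or 3; consider each.
Placing it in house 3 leads to a contradiction, so it's in house 2.
By clue 3, the tulip grower is in house 1.
From clue 1, the lacrosse player must be in house 1.
That leaves classical as the music genre for house 2.
House 1's music genre must be metal (nothing else left).
The orchid grower is narrowed to house 3 or 4; consider each.
Placing it in house 3 leads to a contradiction, so it's in house 4.
That leaves poppy as the flower for house 3.
The funk fan is in house 3 (clue 2).
House 4's music genre must be rock (nothing else left).
By clue 7, the basketball player is in house 3.
House 2's sport must be badminton (nothing else left).
So: house 1 = tulip/lacrosse/metal, house 2 = carnation/badminton/classical, house 3 = poppy/basketball/funk, house 4 = orchid/hockey/rock.

1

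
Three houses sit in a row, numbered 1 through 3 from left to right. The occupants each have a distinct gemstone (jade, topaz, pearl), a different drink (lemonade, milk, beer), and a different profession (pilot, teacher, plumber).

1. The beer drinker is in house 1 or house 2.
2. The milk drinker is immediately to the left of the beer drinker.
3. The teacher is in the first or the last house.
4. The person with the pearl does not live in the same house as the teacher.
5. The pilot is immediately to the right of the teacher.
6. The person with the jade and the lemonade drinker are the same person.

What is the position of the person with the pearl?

Clue 2 places the milk drinker in house 1.
By clue 2, the beer drinker is in house 2.
By clue 5, the pilot is in house 2.
By clue 5, the teacher is in house 1.
House 3 drink: only lemonade fits.
That leaves plumber as the profession for house 3.
From clue 6, the person with the jade must be in house 3.
That leaves topaz as the gemstone for house 1.
The only gemstone still possible for house 2 is pearl.
So: house 1 = topaz/milk/teacher, house 2 = pearl/beer/pilot, house 3 = jade/lemonade/plumber.

2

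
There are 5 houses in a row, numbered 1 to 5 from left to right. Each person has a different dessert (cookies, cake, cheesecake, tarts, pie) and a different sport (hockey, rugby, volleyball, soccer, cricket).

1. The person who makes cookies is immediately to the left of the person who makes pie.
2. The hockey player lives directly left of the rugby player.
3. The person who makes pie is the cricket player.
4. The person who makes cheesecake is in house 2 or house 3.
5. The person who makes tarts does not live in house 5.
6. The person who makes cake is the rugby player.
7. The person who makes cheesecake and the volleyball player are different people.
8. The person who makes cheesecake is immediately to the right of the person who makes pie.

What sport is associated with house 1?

volleyball

From clue 8, the person who makes cheesecake must be in house 3.
By clue 8, the person who makes pie is in house 2.
So house 5 gets cake for dessert.
The person who makes cookies is in house 1 (clue 1).
The cricket player is in house 2 (clue 3).
The rugby player is in house 5 (clue 6).
That leaves tarts as the dessert for house 4.
Clue 2 places the hockey player in house 4.
The only sport still possible for house 1 is volleyball.
That leaves soccer as the sport for house 3.
So: house 1 = cookies/volleyball, house 2 = pie/cricket, house 3 = cheesecake/soccer, house 4 = tarts/hockey, house 5 = cake/rugby.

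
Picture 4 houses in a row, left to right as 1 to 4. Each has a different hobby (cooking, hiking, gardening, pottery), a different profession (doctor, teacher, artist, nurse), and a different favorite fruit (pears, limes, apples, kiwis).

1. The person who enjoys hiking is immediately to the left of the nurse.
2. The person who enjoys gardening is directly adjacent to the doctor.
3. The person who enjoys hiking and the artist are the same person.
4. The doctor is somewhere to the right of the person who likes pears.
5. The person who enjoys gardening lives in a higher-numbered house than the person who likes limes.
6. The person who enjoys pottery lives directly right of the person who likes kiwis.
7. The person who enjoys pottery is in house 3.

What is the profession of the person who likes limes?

Clue 7 places the person who enjoys pottery in house 3.
The only favorite fruit still possible for house 4 is apples.
The doctor is in house 3 (clue 2).
The person who likes kiwis is in house 2 (clue 6).
House 2's profession must be nurse (nothing else left).
House 4 profession: only teacher fits.
So house 3 gets limes for favorite fruit.
The person who enjoys hiking is in house 1 (clue 1).
By clue 5, the person who enjoys gardening is in house 4.
The only hobby still possible for house 2 is cooking.
The only profession still possible for house 1 is artist.
That leaves pears as the favorite fruit for house 1.
So: house 1 = hiking/artist/pears, house 2 = cooking/nurse/kiwis, house 3 = pottery/doctor/limes, house 4 = gardening/teacher/apples.

doctor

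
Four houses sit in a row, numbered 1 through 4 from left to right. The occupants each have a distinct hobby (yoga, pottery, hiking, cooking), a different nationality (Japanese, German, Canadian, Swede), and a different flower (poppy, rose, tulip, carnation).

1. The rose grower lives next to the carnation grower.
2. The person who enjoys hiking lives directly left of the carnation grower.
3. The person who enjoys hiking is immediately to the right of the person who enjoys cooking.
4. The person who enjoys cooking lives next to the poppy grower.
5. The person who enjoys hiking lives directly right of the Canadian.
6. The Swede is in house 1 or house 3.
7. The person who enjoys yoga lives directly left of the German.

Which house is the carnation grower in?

3

House 4's hobby must be pottery (nothing else left).
The person who enjoys cooking is narrowed to house 1 or 2; consider each.
Placing it in house 2 leads to a contradiction, so it's in house 1.
The person who enjoys hiking is in house 2 (clue 3).
By clue 4, the poppy grower is in house 2.
Clue 5: the Canadian is in house 1.
So house 3 gets yoga for hobby.
The only nationality still possible for house 3 is Swede.
House 1's flower must be tulip (nothing else left).
Clue 2: the carnation grower is in house 3.
From clue 7, the German must be in house 4.
House 2 nationality: only Japanese fits.
House 4's flower must be rose (nothing else left).
So: house 1 = cooking/Canadian/tulip, house 2 = hiking/Japanese/poppy, house 3 = yoga/Swede/carnation, house 4 = pottery/German/rose.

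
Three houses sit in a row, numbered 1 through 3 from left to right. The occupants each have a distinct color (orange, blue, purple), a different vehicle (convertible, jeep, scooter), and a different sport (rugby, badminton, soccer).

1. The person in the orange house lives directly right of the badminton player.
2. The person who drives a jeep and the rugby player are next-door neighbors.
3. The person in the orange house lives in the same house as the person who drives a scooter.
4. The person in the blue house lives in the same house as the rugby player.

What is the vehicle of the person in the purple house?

jeep

The person in the orange house is narrowed to house 2 or 3; consider each.
Placing it in house 2 leads to a contradiction, so it's in house 3.
Clue 1: the badminton player is in house 2.
Clue 3 places the person who drives a scooter in house 3.
From clue 2, the person who drives a jeep must be in house 2.
The person in the blue house is in house 1 (clue 4).
By clue 4, the rugby player is in house 1.
House 2 color: only purple fits.
That leaves convertible as the vehicle for house 1.
House 3 sport: only soccer fits.
So: house 1 = blue/convertible/rugby, house 2 = purple/jeep/badminton, house 3 = orange/scooter/soccer.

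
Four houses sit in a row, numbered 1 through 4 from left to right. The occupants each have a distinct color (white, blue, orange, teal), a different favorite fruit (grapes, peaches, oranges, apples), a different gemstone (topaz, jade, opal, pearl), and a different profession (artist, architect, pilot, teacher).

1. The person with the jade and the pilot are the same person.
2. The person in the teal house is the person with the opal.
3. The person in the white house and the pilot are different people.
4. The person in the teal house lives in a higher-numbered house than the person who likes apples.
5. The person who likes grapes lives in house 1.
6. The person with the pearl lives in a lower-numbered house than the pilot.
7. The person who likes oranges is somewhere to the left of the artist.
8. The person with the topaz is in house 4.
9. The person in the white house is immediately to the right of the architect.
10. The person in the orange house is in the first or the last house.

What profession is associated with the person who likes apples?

The person who likes grapes is in house 1 (clue 5).
By clue 8, the person with the topaz is in house 4.
So house 4 gets peaches for favorite fruit.
The person in the teal house is in house 3 (clue 4).
Clue 4 places the person who likes apples in house 2.
So house 3 gets oranges for favorite fruit.
So house 1 gets pearl for gemstone.
Clue 2 places the person with the opal in house 3.
By clue 7, the artist is in house 4.
So house 2 gets jade for gemstone.
From clue 1, the pilot must be in house 2.
Clue 3: the person in the white house is in house 4.
Clue 9: the architect is in house 3.
That leaves orange as the color for house 1.
The only color still possible for house 2 is blue.
So house 1 gets teacher for profession.
So: house 1 = orange/grapes/pearl/teacher, house 2 = blue/apples/jade/pilot, house 3 = teal/oranges/opal/architect, house 4 = white/peaches/topaz/artist.

pilot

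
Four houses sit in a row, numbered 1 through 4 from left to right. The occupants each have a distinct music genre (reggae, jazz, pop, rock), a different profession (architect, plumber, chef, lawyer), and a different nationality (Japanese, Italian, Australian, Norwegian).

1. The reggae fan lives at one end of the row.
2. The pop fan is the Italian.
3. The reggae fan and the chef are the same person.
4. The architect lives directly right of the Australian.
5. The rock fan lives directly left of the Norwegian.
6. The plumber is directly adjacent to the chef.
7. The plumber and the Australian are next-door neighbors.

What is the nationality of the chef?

Japanese

The reggae fan is narrowed to house 1 or 4; consider each.
Placing it in house 4 leads to a contradiction, so it's in house 1.
Clue 3 places the chef in house 1.
From clue 6, the plumber must be in house 2.
Clue 4 places the architect in house 4.
Clue 4 places the Australian in house 3.
So house 3 gets lawyer for profession.
So house 1 gets Japanese for nationality.
House 2's nationality must be Italian (nothing else left).
That leaves Norwegian as the nationality for house 4.
Clue 2: the pop fan is in house 2.
Clue 5: the rock fan is in house 3.
That leaves jazz as the music genre for house 4.
So: house 1 = reggae/chef/Japanese, house 2 = pop/plumber/Italian, house 3 = rock/lawyer/Australian, house 4 = jazz/architect/Norwegian.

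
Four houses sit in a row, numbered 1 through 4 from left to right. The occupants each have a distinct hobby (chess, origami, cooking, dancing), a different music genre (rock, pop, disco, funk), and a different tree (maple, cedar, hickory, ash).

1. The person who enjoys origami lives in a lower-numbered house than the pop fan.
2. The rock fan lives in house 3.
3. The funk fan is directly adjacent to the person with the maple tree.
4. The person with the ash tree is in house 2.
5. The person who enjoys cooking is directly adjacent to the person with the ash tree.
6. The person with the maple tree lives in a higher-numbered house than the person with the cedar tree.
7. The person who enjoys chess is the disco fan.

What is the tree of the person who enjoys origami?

ash

Clue 2: the rock fan is in house 3.
By clue 4, the person with the ash tree is in house 2.
By clue 3, the person with the maple tree is in house 3.
From clue 6, the person with the cedar tree must be in house 1.
So house 1 gets disco for music genre.
House 4 tree: only hickory fits.
Clue 7 places the person who enjoys chess in house 1.
So house 3 gets cooking for hobby.
House 4's hobby must be dancing (nothing else left).
From clue 1, the pop fan must be in house 4.
House 2 hobby: only origami fits.
So house 2 gets funk for music genre.
So: house 1 = chess/disco/cedar, house 2 = origami/funk/ash, house 3 = cooking/rock/maple, house 4 = dancing/pop/hickory.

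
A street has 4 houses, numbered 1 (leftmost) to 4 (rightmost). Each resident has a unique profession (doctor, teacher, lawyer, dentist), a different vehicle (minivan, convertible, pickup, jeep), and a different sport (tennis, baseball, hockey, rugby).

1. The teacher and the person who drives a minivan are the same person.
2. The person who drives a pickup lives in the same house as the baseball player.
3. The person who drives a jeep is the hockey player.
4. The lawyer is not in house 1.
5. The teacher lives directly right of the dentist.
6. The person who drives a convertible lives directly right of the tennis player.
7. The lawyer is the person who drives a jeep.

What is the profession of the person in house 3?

doctor

House 1's vehicle must be pickup (nothing else left).
Clue 2: the baseball player is in house 1.
The person who drives a convertible is narrowed to house 3 or 4; consider each.
Placing it in house 4 leads to a contradiction, so it's in house 3.
From clue 6, the tennis player must be in house 2.
By clue 3, the person who drives a jeep is in house 4.
The hockey player is in house 4 (clue 3).
Clue 7: the lawyer is in house 4.
House 2's vehicle must be minivan (nothing else left).
That leaves rugby as the sport for house 3.
Clue 5: the dentist is in house 1.
That leaves teacher as the profession for house 2.
That leaves doctor as the profession for house 3.
So: house 1 = dentist/pickup/baseball, house 2 = teacher/minivan/tennis, house 3 = doctor/convertible/rugby, house 4 = lawyer/jeep/hockey.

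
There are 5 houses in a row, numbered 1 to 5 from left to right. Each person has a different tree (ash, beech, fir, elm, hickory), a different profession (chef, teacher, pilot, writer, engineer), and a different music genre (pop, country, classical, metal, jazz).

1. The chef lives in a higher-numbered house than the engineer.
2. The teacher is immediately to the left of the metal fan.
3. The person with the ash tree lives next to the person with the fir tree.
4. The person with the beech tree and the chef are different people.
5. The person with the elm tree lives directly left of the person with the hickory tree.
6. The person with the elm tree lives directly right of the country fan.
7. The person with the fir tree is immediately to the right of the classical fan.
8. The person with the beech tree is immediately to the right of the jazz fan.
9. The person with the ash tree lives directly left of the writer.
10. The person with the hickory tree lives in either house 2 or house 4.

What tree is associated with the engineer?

So house 1 gets ash for tree.
The person with the fir tree is in house 2 (clue 3).
The person with the elm tree is in house 3 (clue 5).
The person with the hickory tree is in house 4 (clue 5).
From clue 6, the country fan must be in house 2.
From clue 7, the classical fan must be in house 1.
Clue 9: the writer is in house 2.
The only tree still possible for house 5 is beech.
By clue 8, the jazz fan is in house 4.
House 5 profession: only pilot fits.
The only music genre still possible for house 3 is pop.
So house 5 gets metal for music genre.
Clue 2: the teacher is in house 4.
So house 1 gets engineer for profession.
The only profession still possible for house 3 is chef.
So: house 1 = ash/engineer/classical, house 2 = fir/writer/country, house 3 = elm/chef/pop, house 4 = hickory/teacher/jazz, house 5 = beech/pilot/metal.

ash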